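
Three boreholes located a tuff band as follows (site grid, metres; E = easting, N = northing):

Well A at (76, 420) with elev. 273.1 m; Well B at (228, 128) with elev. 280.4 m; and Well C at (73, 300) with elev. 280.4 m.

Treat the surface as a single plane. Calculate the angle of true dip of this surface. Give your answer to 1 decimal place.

5.1°

Two edge vectors: Well A→Well B = (152, -292, 7.3), Well A→Well C = (-3, -120, 7.3).
Normal n = (Well A→Well B) × (Well A→Well C) = (-1255.6, -1131.5, -19116).
So ∂z/∂E = −n_x/n_z = −0.06568 and ∂z/∂N = −n_y/n_z = −0.05919.
Gradient magnitude |∇z| = √(a² + b²) = √(0.00431 + 0.00350) = 0.08842.
True dip = arctan(0.08842) = 5.1°, dipping toward NE (azimuth ≈ 048°).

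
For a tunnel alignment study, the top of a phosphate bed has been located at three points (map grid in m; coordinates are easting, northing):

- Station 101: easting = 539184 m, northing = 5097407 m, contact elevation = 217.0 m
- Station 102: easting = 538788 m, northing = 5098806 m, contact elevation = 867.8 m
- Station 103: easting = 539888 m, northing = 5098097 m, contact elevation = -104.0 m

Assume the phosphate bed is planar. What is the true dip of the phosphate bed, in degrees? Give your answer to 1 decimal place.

Let the plane be z = a·easting + b·northing + c.
Station 102−Station 101: −396a + 1399b = 650.8;  Station 103−Station 101: 704a + 690b = −321.
Solving gives a = −0.71386, b = 0.26313.
Gradient magnitude |∇z| = √(a² + b²) = √(0.50959 + 0.06923) = 0.76081.
True dip = arctan(0.76081) = 37.3°, dipping toward ESE (azimuth ≈ 110°).

37.3°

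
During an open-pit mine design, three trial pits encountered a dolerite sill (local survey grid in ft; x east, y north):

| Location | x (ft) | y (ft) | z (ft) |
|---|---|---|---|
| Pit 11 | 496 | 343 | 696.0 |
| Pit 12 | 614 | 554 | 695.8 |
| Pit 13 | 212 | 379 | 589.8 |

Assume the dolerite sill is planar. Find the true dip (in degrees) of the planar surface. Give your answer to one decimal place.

21.8°

Let the plane be z = a·x + b·y + c.
Pit 12−Pit 11: 118a + 211b = −0.2;  Pit 13−Pit 11: −284a + 36b = −106.2.
Solving gives a = 0.34908, b = −0.19617.
Gradient magnitude |∇z| = √(a² + b²) = √(0.12186 + 0.03848) = 0.40042.
True dip = arctan(0.40042) = 21.8°, dipping toward WNW (azimuth ≈ 299°).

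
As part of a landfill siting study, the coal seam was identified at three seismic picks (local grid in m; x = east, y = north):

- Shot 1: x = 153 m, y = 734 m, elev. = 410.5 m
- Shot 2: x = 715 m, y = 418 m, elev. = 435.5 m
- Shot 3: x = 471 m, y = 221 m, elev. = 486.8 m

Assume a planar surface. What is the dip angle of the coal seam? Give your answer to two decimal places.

11.06°

Let the plane be z = a·x + b·y + c.
Shot 2−Shot 1: 562a − 316b = 25;  Shot 3−Shot 1: 318a − 513b = 76.3.
Solving gives a = −0.06009, b = −0.18598.
Gradient magnitude |∇z| = √(a² + b²) = √(0.00361 + 0.03459) = 0.19545.
True dip = arctan(0.19545) = 11.06°, dipping toward NNE (azimuth ≈ 018°).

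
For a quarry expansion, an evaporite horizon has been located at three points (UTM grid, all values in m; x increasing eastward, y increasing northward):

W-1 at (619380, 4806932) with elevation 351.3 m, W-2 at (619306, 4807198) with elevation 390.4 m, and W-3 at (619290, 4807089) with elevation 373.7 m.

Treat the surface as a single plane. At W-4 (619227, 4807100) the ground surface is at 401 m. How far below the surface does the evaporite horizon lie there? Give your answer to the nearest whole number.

27 m

Two edge vectors: W-1→W-2 = (-74, 266, 39.1), W-1→W-3 = (-90, 157, 22.4).
Normal n = (W-1→W-2) × (W-1→W-3) = (-180.3, -1861.4, 12322).
So ∂z/∂x = −n_x/n_z = 0.01463236 and ∂z/∂y = −n_y/n_z = 0.15106314.
Intercept c from W-1: 351.3 − 9062.99 − 726150.24 = −734861.93.
At (619227, 4807100): z_contact = 9060.8 + 726175.6 − 734861.93 = 374.4 m.
Depth below ground = 401 − 374.4 = 27 m.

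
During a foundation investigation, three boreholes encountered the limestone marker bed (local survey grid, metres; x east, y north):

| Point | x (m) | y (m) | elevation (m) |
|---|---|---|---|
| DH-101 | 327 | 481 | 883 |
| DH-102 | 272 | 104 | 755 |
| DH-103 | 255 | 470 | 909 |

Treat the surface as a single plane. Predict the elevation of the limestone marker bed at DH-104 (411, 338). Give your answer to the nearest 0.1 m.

790.2 m

Two edge vectors: DH-101→DH-102 = (-55, -377, -128), DH-101→DH-103 = (-72, -11, 26).
Normal n = (DH-101→DH-102) × (DH-101→DH-103) = (-11210, 10646, -26539).
So ∂z/∂x = −n_x/n_z = −0.42240 and ∂z/∂y = −n_y/n_z = 0.40115.
Intercept c from DH-101: 883 + 138.12 − 192.95 = 828.17.
At (411, 338): z = −173.6 + 135.6 + 828.17 = 790.2 m.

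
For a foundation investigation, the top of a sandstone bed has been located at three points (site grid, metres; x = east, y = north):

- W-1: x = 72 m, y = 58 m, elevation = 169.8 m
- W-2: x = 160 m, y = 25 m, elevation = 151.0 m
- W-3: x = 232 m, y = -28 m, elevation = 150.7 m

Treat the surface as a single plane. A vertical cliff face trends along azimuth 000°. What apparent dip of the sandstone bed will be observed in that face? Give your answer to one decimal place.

30.1°

Two edge vectors: W-1→W-2 = (88, -33, -18.8), W-1→W-3 = (160, -86, -19.1).
Normal n = (W-1→W-2) × (W-1→W-3) = (-986.5, -1327.2, -2288).
So ∂z/∂x = −n_x/n_z = −0.43116 and ∂z/∂y = −n_y/n_z = −0.58007.
Unit vector along 000° is (sin 0°, cos 0°) = (0.0000, 1.0000).
Slope in that direction = a·(0.0000) + b·(1.0000) = −0.58007.
Apparent dip = arctan|0.58007| = 30.1° (true dip is 35.9°, so apparent ≤ true as expected).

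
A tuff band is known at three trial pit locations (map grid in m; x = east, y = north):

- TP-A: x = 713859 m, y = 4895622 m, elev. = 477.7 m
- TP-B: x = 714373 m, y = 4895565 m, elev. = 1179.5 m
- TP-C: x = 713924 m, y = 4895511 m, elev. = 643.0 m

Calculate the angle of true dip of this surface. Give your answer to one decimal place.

56.0°

Let the plane be z = a·x + b·y + c.
TP-B−TP-A: 514a − 57b = 701.8;  TP-C−TP-A: 65a − 111b = 165.3.
Solving gives a = 1.28358, b = −0.73754.
Gradient magnitude |∇z| = √(a² + b²) = √(1.64758 + 0.54397) = 1.48039.
True dip = arctan(1.48039) = 56.0°, dipping toward WNW (azimuth ≈ 300°).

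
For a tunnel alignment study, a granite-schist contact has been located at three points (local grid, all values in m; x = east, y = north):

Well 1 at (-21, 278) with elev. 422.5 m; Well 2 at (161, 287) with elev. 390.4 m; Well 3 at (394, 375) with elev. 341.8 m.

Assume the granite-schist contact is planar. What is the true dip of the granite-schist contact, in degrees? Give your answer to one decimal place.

Let the plane be z = a·x + b·y + c.
Well 2−Well 1: 182a + 9b = −32.1;  Well 3−Well 1: 415a + 97b = −80.7.
Solving gives a = −0.17152, b = −0.09813.
Gradient magnitude |∇z| = √(a² + b²) = √(0.02942 + 0.00963) = 0.19761.
True dip = arctan(0.19761) = 11.2°, dipping toward ENE (azimuth ≈ 060°).

11.2°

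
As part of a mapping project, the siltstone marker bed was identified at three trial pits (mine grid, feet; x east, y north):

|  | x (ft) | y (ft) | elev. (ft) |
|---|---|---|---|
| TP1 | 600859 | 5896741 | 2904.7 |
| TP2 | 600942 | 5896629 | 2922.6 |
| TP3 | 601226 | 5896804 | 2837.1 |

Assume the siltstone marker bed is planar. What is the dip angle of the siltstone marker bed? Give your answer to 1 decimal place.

Let the plane be z = a·x + b·y + c.
TP2−TP1: 83a − 112b = 17.9;  TP3−TP1: 367a + 63b = −67.6.
Solving gives a = −0.13907, b = −0.26288.
Gradient magnitude |∇z| = √(a² + b²) = √(0.01934 + 0.06911) = 0.29740.
True dip = arctan(0.29740) = 16.6°, dipping toward NNE (azimuth ≈ 028°).

16.6°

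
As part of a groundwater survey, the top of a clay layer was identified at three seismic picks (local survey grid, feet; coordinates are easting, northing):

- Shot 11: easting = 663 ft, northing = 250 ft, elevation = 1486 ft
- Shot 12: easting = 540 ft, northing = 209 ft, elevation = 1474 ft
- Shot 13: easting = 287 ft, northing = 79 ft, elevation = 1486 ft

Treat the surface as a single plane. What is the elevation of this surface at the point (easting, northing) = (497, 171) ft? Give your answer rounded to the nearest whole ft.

Let the plane be z = a·easting + b·northing + c.
Shot 12−Shot 11: −123a − 41b = −12;  Shot 13−Shot 11: −376a − 171b = 0.
Solving gives a = 0.36532, b = −0.80328.
Then c = 1486 − a·663 − b·250 = 1444.61.
At (497, 171): z = 181.6 − 137.4 + 1444.61 = 1488.8 ft.

1489 ft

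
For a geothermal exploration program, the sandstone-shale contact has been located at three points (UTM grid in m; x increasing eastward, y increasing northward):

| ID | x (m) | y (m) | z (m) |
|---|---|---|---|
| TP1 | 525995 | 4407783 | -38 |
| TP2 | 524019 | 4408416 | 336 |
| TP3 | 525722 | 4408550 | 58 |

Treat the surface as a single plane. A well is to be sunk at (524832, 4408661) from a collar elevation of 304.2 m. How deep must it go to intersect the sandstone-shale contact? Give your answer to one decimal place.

89.1 m

Two edge vectors: TP1→TP2 = (-1976, 633, 374), TP1→TP3 = (-273, 767, 96).
Normal n = (TP1→TP2) × (TP1→TP3) = (-226090, 87594, -1342783).
So ∂z/∂x = −n_x/n_z = −0.168374190 and ∂z/∂y = −n_y/n_z = 0.065233176.
Intercept c from TP1: -38 + 88563.98 − 287533.68 = −199007.70.
At (524832, 4408661): z_contact = −88368.16 + 287590.96 − 199007.70 = 215.09 m.
Depth below ground = 304.2 − 215.09 = 89.1 m.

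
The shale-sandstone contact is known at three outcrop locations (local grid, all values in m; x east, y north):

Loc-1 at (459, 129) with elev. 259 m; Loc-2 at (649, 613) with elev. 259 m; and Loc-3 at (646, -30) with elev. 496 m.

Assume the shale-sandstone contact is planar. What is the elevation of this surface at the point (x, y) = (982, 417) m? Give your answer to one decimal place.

648.5 m

Two edge vectors: Loc-1→Loc-2 = (190, 484, 0), Loc-1→Loc-3 = (187, -159, 237).
Normal n = (Loc-1→Loc-2) × (Loc-1→Loc-3) = (114708, -45030, -120718).
So ∂z/∂x = −n_x/n_z = 0.95021 and ∂z/∂y = −n_y/n_z = −0.37302.
Intercept c from Loc-1: 259 − 436.15 + 48.12 = −129.03.
At (982, 417): z = 933.1 − 155.5 − 129.03 = 648.5 m.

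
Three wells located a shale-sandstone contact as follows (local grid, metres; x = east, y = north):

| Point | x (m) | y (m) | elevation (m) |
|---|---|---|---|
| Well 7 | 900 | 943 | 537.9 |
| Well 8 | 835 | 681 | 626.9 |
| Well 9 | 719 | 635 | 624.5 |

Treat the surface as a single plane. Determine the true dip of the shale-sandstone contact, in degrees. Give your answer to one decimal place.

Let the plane be z = a·x + b·y + c.
Well 8−Well 7: −65a − 262b = 89;  Well 9−Well 7: −181a − 308b = 86.6.
Solving gives a = 0.17235, b = −0.38245.
Gradient magnitude |∇z| = √(a² + b²) = √(0.02971 + 0.14627) = 0.41950.
True dip = arctan(0.41950) = 22.8°, dipping toward NNW (azimuth ≈ 336°).

22.8°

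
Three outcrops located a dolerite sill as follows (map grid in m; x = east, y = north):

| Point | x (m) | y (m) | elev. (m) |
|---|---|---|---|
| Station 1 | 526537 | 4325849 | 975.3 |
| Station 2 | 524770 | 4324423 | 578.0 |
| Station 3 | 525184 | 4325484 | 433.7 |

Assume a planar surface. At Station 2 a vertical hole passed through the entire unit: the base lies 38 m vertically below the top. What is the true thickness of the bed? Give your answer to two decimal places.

Let the plane be z = a·x + b·y + c.
Station 2−Station 1: −1767a − 1426b = −397.3;  Station 3−Station 1: −1353a − 365b = −541.6.
Solving gives a = 0.48840, b = −0.32657.
|∇z| = √(a²+b²) = 0.58752, so dip δ = arctan(0.58752) = 30.44°.
True thickness = vertical thickness × cos δ = 38 × cos 30.44° = 32.76 m.

32.76 m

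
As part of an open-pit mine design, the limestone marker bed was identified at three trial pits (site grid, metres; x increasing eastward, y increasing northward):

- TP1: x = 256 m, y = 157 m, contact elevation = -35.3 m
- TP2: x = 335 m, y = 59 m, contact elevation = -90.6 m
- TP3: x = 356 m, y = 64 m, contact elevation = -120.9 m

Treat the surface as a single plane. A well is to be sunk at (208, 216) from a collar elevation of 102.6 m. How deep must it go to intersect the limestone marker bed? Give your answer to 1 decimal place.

Two edge vectors: TP1→TP2 = (79, -98, -55.3), TP1→TP3 = (100, -93, -85.6).
Normal n = (TP1→TP2) × (TP1→TP3) = (3245.9, 1232.4, 2453).
So ∂z/∂x = −n_x/n_z = −1.32324 and ∂z/∂y = −n_y/n_z = −0.50241.
Intercept c from TP1: -35.3 + 338.75 + 78.88 = 382.33.
At (208, 216): z_contact = −275.23 − 108.52 + 382.33 = -1.43 m.
Depth below ground = 102.6 − (-1.43) = 104.0 m.

104.0 m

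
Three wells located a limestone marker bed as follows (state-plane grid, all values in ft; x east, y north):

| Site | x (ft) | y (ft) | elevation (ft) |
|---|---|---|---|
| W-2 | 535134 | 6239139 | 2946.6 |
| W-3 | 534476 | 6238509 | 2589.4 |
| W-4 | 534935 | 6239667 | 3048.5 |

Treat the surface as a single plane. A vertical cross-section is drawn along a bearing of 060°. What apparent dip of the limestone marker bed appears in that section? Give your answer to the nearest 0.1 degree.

Two edge vectors: W-2→W-3 = (-658, -630, -357.2), W-2→W-4 = (-199, 528, 101.9).
Normal n = (W-2→W-3) × (W-2→W-4) = (124404.6, 138133, -472794).
So ∂z/∂x = −n_x/n_z = 0.26313 and ∂z/∂y = −n_y/n_z = 0.29216.
Unit vector along 060° is (sin 60°, cos 60°) = (0.8660, 0.5000).
Slope in that direction = a·(0.8660) + b·(0.5000) = 0.37396.
Apparent dip = arctan|0.37396| = 20.5° (true dip is 21.5°, so apparent ≤ true as expected).

20.5°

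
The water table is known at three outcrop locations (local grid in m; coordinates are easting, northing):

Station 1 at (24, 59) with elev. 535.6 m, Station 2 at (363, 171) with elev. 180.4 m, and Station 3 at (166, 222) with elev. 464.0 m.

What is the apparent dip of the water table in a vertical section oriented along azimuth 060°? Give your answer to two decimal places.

37.42°

Two edge vectors: Station 1→Station 2 = (339, 112, -355.2), Station 1→Station 3 = (142, 163, -71.6).
Normal n = (Station 1→Station 2) × (Station 1→Station 3) = (49878.4, -26166, 39353).
So ∂z/∂easting = −n_x/n_z = −1.26746 and ∂z/∂northing = −n_y/n_z = 0.66490.
Unit vector along 060° is (sin 60°, cos 60°) = (0.8660, 0.5000).
Slope in that direction = a·(0.8660) + b·(0.5000) = −0.76520.
Apparent dip = arctan|0.76520| = 37.42° (true dip is 55.1°, so apparent ≤ true as expected).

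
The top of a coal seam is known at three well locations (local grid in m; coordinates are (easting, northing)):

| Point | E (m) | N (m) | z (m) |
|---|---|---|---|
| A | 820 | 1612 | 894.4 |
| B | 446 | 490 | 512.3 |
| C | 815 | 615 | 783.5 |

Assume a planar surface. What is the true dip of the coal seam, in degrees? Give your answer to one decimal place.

35.2°

Two edge vectors: A→B = (-374, -1122, -382.1), A→C = (-5, -997, -110.9).
Normal n = (A→B) × (A→C) = (-256523.9, -39566.1, 367268).
So ∂z/∂E = −n_x/n_z = 0.69847 and ∂z/∂N = −n_y/n_z = 0.10773.
Gradient magnitude |∇z| = √(a² + b²) = √(0.48785 + 0.01161) = 0.70672.
True dip = arctan(0.70672) = 35.2°, dipping toward W (azimuth ≈ 261°).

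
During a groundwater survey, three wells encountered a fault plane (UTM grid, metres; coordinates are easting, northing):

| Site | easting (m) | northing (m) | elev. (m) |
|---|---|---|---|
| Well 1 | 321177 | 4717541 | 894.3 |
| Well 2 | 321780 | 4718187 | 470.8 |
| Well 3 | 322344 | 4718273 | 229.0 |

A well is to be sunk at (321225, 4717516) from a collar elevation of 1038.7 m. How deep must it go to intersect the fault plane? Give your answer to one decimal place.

155.4 m

Let the plane be z = a·easting + b·northing + c.
Well 2−Well 1: 603a + 646b = −423.5;  Well 3−Well 1: 1167a + 732b = −665.3.
Solving gives a = −0.383318933, b = −0.297768860.
Then c = 894.3 − a·321177 − b·4717541 = 1528744.33.
At (321225, 4717516): z_contact = −123131.62 − 1404729.36 + 1528744.33 = 883.34 m.
Depth below ground = 1038.7 − 883.34 = 155.4 m.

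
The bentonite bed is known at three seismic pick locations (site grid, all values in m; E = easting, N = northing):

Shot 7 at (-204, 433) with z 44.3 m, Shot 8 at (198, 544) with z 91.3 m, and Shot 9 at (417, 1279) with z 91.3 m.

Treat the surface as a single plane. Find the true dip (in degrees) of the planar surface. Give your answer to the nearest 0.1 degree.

7.6°

Let the plane be z = a·E + b·N + c.
Shot 8−Shot 7: 402a + 111b = 47;  Shot 9−Shot 7: 621a + 846b = 47.
Solving gives a = 0.12740, b = −0.03796.
Gradient magnitude |∇z| = √(a² + b²) = √(0.01623 + 0.00144) = 0.13293.
True dip = arctan(0.13293) = 7.6°, dipping toward WNW (azimuth ≈ 287°).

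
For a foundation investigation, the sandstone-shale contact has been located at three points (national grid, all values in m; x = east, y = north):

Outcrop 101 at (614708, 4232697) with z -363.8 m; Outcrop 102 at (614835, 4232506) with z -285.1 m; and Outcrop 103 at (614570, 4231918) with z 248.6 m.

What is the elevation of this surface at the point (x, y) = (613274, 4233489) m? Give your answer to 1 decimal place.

-287.0 m

Two edge vectors: Outcrop 101→Outcrop 102 = (127, -191, 78.7), Outcrop 101→Outcrop 103 = (-138, -779, 612.4).
Normal n = (Outcrop 101→Outcrop 102) × (Outcrop 101→Outcrop 103) = (-55661.1, -88635.4, -125291).
So ∂z/∂x = −n_x/n_z = −0.444254575 and ∂z/∂y = −n_y/n_z = −0.707436288.
Intercept c from Outcrop 101: -363.8 + 273086.84 + 2994363.46 = 3267086.50.
At (613274, 4233489): z = −272449.8 − 2994923.7 + 3267086.50 = -287.0 m.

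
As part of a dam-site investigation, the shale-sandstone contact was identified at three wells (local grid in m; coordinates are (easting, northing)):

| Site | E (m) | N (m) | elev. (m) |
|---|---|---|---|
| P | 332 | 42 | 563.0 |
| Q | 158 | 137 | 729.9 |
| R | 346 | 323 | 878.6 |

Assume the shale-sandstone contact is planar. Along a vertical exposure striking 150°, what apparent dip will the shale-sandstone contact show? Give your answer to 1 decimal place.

49.1°

Let the plane be z = a·E + b·N + c.
Q−P: −174a + 95b = 166.9;  R−P: 14a + 281b = 315.6.
Solving gives a = −0.33683, b = 1.13991.
Unit vector along 150° is (sin 150°, cos 150°) = (0.5000, -0.8660).
Slope in that direction = a·(0.5000) + b·(-0.8660) = −1.15561.
Apparent dip = arctan|1.15561| = 49.1° (true dip is 49.9°, so apparent ≤ true as expected).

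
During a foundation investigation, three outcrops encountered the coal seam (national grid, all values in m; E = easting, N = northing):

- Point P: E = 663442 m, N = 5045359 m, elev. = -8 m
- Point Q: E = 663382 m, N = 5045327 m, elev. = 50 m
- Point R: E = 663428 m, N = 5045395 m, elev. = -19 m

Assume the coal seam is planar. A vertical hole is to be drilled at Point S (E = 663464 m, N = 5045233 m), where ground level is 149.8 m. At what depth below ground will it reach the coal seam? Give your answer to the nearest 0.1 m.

101.3 m

Two edge vectors: Point P→Point Q = (-60, -32, 58), Point P→Point R = (-14, 36, -11).
Normal n = (Point P→Point Q) × (Point P→Point R) = (-1736, -1472, -2608).
So ∂z/∂E = −n_x/n_z = −0.665644172 and ∂z/∂N = −n_y/n_z = −0.564417178.
Intercept c from Point P: -8 + 441616.30 + 2847687.29 = 3289295.59.
At (663464, 5045233): z_contact = −441630.94 − 2847616.17 + 3289295.59 = 48.47 m.
Depth below ground = 149.8 − 48.47 = 101.3 m.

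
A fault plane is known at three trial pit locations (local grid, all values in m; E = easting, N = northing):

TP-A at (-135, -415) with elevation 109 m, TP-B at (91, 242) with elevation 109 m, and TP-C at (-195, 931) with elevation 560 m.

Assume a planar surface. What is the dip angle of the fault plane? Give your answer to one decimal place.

42.4°

Let the plane be z = a·E + b·N + c.
TP-B−TP-A: 226a + 657b = 0;  TP-C−TP-A: −60a + 1346b = 451.
Solving gives a = −0.86232, b = 0.29663.
Gradient magnitude |∇z| = √(a² + b²) = √(0.74360 + 0.08799) = 0.91191.
True dip = arctan(0.91191) = 42.4°, dipping toward ESE (azimuth ≈ 109°).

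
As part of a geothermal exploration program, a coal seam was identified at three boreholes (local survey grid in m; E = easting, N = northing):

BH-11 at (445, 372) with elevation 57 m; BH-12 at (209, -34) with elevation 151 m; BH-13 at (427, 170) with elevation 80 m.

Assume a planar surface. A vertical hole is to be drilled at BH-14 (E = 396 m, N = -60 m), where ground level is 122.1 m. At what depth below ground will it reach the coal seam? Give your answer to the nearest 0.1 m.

Two edge vectors: BH-11→BH-12 = (-236, -406, 94), BH-11→BH-13 = (-18, -202, 23).
Normal n = (BH-11→BH-12) × (BH-11→BH-13) = (9650, 3736, 40364).
So ∂z/∂E = −n_x/n_z = −0.23907 and ∂z/∂N = −n_y/n_z = −0.09256.
Intercept c from BH-11: 57 + 106.39 + 34.43 = 197.82.
At (396, -60): z_contact = −94.67 + 5.55 + 197.82 = 108.70 m.
Depth below ground = 122.1 − 108.70 = 13.4 m.

13.4 m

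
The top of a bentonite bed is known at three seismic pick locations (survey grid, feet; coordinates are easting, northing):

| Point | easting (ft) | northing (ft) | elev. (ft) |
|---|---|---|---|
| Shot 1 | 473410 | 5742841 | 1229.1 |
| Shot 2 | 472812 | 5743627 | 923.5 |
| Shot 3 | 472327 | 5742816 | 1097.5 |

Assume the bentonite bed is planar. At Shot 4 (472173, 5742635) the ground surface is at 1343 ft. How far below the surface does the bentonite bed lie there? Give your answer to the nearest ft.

213 ft

Let the plane be z = a·easting + b·northing + c.
Shot 2−Shot 1: −598a + 786b = −305.6;  Shot 3−Shot 1: −1083a − 25b = −131.6.
Solving gives a = 0.12823729, b = −0.29123932.
Then c = 1229.1 − a·473410 − b·5742841 = 1613061.37.
At (472173, 5742635): z_contact = 60550.2 − 1672481.1 + 1613061.37 = 1130.5 ft.
Depth below ground = 1343 − 1130.5 = 213 ft.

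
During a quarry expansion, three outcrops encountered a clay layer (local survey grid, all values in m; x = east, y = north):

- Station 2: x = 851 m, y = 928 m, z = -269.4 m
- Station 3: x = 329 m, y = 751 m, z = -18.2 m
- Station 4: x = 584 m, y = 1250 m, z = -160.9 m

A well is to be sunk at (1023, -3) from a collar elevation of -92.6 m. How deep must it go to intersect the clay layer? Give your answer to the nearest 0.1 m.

211.6 m

Let the plane be z = a·x + b·y + c.
Station 3−Station 2: −522a − 177b = 251.2;  Station 4−Station 2: −267a + 322b = 108.5.
Solving gives a = −0.464798, b = −0.048450.
Then c = -269.4 − a·851 − b·928 = 171.10.
At (1023, -3): z_contact = −475.49 + 0.15 + 171.10 = -304.24 m.
Depth below ground = -92.6 − (-304.24) = 211.6 m.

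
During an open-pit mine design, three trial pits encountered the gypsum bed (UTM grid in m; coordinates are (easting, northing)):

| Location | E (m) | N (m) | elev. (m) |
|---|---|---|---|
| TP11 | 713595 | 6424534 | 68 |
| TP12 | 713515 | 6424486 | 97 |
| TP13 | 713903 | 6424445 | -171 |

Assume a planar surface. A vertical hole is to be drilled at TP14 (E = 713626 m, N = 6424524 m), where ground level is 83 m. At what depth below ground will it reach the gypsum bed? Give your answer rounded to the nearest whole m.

40 m

Let the plane be z = a·E + b·N + c.
TP12−TP11: −80a − 48b = 29;  TP13−TP11: 308a − 89b = −239.
Solving gives a = −0.64157232, b = 0.46512053.
Then c = 68 − a·713595 − b·6424534 = −2530291.84.
At (713626, 6424524): z_contact = −457842.7 + 2988178.0 − 2530291.84 = 43.5 m.
Depth below ground = 83 − 43.5 = 40 m.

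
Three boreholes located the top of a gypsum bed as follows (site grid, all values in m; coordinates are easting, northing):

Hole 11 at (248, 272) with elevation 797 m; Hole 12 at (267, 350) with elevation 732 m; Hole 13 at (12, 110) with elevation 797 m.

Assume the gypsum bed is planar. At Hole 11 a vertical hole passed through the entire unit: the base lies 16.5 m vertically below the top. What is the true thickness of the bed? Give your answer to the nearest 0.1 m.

10.5 m

Two edge vectors: Hole 11→Hole 12 = (19, 78, -65), Hole 11→Hole 13 = (-236, -162, 0).
Normal n = (Hole 11→Hole 12) × (Hole 11→Hole 13) = (-10530, 15340, 15330).
So ∂z/∂easting = −n_x/n_z = 0.68689 and ∂z/∂northing = −n_y/n_z = −1.00065.
|∇z| = √(a²+b²) = 1.21372, so dip δ = arctan(1.21372) = 50.51°.
True thickness = vertical thickness × cos δ = 16.5 × cos 50.51° = 10.5 m.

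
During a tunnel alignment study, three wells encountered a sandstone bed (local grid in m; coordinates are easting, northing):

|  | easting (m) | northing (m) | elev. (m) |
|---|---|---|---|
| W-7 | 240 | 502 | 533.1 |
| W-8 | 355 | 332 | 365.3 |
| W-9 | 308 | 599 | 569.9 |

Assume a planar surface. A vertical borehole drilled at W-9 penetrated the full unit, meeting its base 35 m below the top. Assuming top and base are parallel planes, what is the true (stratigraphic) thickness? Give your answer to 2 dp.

27.09 m

Let the plane be z = a·easting + b·northing + c.
W-8−W-7: 115a − 170b = −167.8;  W-9−W-7: 68a + 97b = 36.8.
Solving gives a = −0.44114, b = 0.68864.
|∇z| = √(a²+b²) = 0.81782, so dip δ = arctan(0.81782) = 39.28°.
True thickness = vertical thickness × cos δ = 35 × cos 39.28° = 27.09 m.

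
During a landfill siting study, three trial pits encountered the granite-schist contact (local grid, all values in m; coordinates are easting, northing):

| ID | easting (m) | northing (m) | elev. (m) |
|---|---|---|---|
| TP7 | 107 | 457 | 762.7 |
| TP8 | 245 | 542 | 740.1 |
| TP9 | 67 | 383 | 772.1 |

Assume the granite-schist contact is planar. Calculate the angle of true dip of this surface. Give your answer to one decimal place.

Let the plane be z = a·easting + b·northing + c.
TP8−TP7: 138a + 85b = −22.6;  TP9−TP7: −40a − 74b = 9.4.
Solving gives a = −0.12821, b = −0.05772.
Gradient magnitude |∇z| = √(a² + b²) = √(0.01644 + 0.00333) = 0.14061.
True dip = arctan(0.14061) = 8.0°, dipping toward ENE (azimuth ≈ 066°).

8.0°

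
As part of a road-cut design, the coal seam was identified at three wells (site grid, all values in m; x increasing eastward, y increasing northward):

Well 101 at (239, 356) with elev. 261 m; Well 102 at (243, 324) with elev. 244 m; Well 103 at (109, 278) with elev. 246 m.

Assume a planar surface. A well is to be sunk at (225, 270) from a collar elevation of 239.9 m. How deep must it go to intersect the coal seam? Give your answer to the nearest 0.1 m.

19.9 m

Let the plane be z = a·x + b·y + c.
Well 102−Well 101: 4a − 32b = −17;  Well 103−Well 101: −130a − 78b = −15.
Solving gives a = −0.18918, b = 0.50760.
Then c = 261 − a·239 − b·356 = 125.51.
At (225, 270): z_contact = −42.56 + 137.05 + 125.51 = 219.99 m.
Depth below ground = 239.9 − 219.99 = 19.9 m.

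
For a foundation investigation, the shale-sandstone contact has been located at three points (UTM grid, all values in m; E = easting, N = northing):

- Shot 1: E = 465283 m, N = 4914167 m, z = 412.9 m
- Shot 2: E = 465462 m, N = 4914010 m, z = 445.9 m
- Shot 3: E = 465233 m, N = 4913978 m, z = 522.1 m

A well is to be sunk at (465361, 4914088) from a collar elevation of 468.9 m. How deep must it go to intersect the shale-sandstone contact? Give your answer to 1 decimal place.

36.2 m

Two edge vectors: Shot 1→Shot 2 = (179, -157, 33), Shot 1→Shot 3 = (-50, -189, 109.2).
Normal n = (Shot 1→Shot 2) × (Shot 1→Shot 3) = (-10907.4, -21196.8, -41681).
So ∂z/∂E = −n_x/n_z = −0.261687579 and ∂z/∂N = −n_y/n_z = −0.508548259.
Intercept c from Shot 1: 412.9 + 121758.78 + 2499091.07 = 2621262.76.
At (465361, 4914088): z_contact = −121779.19 − 2499050.90 + 2621262.76 = 432.66 m.
Depth below ground = 468.9 − 432.66 = 36.2 m.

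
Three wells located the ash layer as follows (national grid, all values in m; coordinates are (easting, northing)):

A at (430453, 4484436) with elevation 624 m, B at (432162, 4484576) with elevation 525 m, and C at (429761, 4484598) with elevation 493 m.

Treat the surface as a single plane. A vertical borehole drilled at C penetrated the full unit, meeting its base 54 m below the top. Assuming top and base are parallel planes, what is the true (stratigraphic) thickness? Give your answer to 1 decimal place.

Two edge vectors: A→B = (1709, 140, -99), A→C = (-692, 162, -131).
Normal n = (A→B) × (A→C) = (-2302, 292387, 373738).
So ∂z/∂E = −n_x/n_z = 0.00616 and ∂z/∂N = −n_y/n_z = −0.78233.
|∇z| = √(a²+b²) = 0.78236, so dip δ = arctan(0.78236) = 38.04°.
True thickness = vertical thickness × cos δ = 54 × cos 38.04° = 42.5 m.

42.5 m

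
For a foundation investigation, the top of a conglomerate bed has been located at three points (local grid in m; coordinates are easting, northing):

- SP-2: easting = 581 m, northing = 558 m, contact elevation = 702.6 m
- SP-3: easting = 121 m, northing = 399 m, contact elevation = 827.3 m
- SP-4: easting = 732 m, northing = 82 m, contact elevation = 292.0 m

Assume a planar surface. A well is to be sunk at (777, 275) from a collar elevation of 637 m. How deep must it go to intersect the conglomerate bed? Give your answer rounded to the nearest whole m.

Let the plane be z = a·easting + b·northing + c.
SP-3−SP-2: −460a − 159b = 124.7;  SP-4−SP-2: 151a − 476b = −410.6.
Solving gives a = −0.51300, b = 0.69987.
Then c = 702.6 − a·581 − b·558 = 610.13.
At (777, 275): z_contact = −398.6 + 192.5 + 610.13 = 404.0 m.
Depth below ground = 637 − 404.0 = 233 m.

233 m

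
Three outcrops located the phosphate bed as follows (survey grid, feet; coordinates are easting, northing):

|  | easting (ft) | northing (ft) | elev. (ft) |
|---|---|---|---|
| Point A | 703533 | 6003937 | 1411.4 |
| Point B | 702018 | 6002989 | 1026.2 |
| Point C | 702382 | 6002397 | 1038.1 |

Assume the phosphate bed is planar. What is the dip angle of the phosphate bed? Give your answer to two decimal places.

Let the plane be z = a·easting + b·northing + c.
Point B−Point A: −1515a − 948b = −385.2;  Point C−Point A: −1151a − 1540b = −373.3.
Solving gives a = 0.19270, b = 0.09838.
Gradient magnitude |∇z| = √(a² + b²) = √(0.03713 + 0.00968) = 0.21636.
True dip = arctan(0.21636) = 12.21°, dipping toward WSW (azimuth ≈ 243°).

12.21°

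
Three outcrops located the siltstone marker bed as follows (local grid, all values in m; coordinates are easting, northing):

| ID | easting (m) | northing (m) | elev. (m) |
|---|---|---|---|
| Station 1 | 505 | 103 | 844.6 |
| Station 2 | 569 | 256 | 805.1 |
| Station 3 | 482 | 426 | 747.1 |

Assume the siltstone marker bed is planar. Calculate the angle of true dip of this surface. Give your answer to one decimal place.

Two edge vectors: Station 1→Station 2 = (64, 153, -39.5), Station 1→Station 3 = (-23, 323, -97.5).
Normal n = (Station 1→Station 2) × (Station 1→Station 3) = (-2159, 7148.5, 24191).
So ∂z/∂easting = −n_x/n_z = 0.08925 and ∂z/∂northing = −n_y/n_z = −0.29550.
Gradient magnitude |∇z| = √(a² + b²) = √(0.00797 + 0.08732) = 0.30869.
True dip = arctan(0.30869) = 17.2°, dipping toward NNW (azimuth ≈ 343°).

17.2°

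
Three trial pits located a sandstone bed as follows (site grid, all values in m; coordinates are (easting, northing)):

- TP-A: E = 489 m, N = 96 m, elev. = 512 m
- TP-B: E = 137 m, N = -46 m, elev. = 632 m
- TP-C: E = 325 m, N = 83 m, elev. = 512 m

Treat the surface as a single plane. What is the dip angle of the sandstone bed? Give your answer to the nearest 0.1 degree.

46.5°

Two edge vectors: TP-A→TP-B = (-352, -142, 120), TP-A→TP-C = (-164, -13, 0).
Normal n = (TP-A→TP-B) × (TP-A→TP-C) = (1560, -19680, -18712).
So ∂z/∂E = −n_x/n_z = 0.08337 and ∂z/∂N = −n_y/n_z = −1.05173.
Gradient magnitude |∇z| = √(a² + b²) = √(0.00695 + 1.10614) = 1.05503.
True dip = arctan(1.05503) = 46.5°, dipping toward N (azimuth ≈ 355°).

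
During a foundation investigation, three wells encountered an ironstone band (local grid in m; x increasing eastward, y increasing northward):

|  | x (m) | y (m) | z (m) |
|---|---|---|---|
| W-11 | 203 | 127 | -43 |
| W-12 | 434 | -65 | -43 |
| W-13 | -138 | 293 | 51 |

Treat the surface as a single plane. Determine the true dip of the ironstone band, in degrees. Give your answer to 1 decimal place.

Two edge vectors: W-11→W-12 = (231, -192, 0), W-11→W-13 = (-341, 166, 94).
Normal n = (W-11→W-12) × (W-11→W-13) = (-18048, -21714, -27126).
So ∂z/∂x = −n_x/n_z = −0.66534 and ∂z/∂y = −n_y/n_z = −0.80049.
Gradient magnitude |∇z| = √(a² + b²) = √(0.44268 + 0.64078) = 1.04089.
True dip = arctan(1.04089) = 46.1°, dipping toward NE (azimuth ≈ 040°).

46.1°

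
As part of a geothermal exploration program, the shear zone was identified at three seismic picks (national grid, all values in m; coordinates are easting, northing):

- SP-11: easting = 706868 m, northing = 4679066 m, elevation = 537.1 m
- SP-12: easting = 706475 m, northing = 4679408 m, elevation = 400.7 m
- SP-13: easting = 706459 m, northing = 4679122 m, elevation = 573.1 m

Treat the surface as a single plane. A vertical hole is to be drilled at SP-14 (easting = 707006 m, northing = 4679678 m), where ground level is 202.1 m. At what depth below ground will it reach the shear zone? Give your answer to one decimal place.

51.5 m

Two edge vectors: SP-11→SP-12 = (-393, 342, -136.4), SP-11→SP-13 = (-409, 56, 36).
Normal n = (SP-11→SP-12) × (SP-11→SP-13) = (19950.4, 69935.6, 117870).
So ∂z/∂easting = −n_x/n_z = −0.169257657 and ∂z/∂northing = −n_y/n_z = −0.593328243.
Intercept c from SP-11: 537.1 + 119642.82 + 2776222.01 = 2896401.93.
At (707006, 4679678): z_contact = −119666.18 − 2776585.13 + 2896401.93 = 150.63 m.
Depth below ground = 202.1 − 150.63 = 51.5 m.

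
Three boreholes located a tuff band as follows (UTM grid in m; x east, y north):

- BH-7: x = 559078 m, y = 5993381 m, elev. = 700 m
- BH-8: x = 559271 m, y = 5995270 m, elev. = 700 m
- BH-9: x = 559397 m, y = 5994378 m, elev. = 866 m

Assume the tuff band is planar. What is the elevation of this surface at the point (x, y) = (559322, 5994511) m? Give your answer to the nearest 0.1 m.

798.3 m

Two edge vectors: BH-7→BH-8 = (193, 1889, 0), BH-7→BH-9 = (319, 997, 166).
Normal n = (BH-7→BH-8) × (BH-7→BH-9) = (313574, -32038, -410170).
So ∂z/∂x = −n_x/n_z = 0.764497647 and ∂z/∂y = −n_y/n_z = −0.078109077.
Intercept c from BH-7: 700 − 427413.82 + 468137.46 = 41423.64.
At (559322, 5994511): z = 427600.4 − 468225.7 + 41423.64 = 798.3 m.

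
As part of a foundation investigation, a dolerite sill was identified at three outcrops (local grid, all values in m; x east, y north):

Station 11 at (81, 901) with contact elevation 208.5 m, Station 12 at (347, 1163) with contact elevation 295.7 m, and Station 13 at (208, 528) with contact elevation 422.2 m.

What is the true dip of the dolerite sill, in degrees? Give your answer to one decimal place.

Two edge vectors: Station 11→Station 12 = (266, 262, 87.2), Station 11→Station 13 = (127, -373, 213.7).
Normal n = (Station 11→Station 12) × (Station 11→Station 13) = (88515, -45769.8, -132492).
So ∂z/∂x = −n_x/n_z = 0.66808 and ∂z/∂y = −n_y/n_z = −0.34545.
Gradient magnitude |∇z| = √(a² + b²) = √(0.44633 + 0.11934) = 0.75211.
True dip = arctan(0.75211) = 36.9°, dipping toward WNW (azimuth ≈ 297°).

36.9°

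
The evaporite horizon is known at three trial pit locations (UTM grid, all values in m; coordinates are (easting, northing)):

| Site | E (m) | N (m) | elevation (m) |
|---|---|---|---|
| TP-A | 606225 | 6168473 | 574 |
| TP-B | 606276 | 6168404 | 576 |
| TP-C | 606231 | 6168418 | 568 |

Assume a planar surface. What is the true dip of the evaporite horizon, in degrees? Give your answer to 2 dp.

14.38°

Let the plane be z = a·E + b·N + c.
TP-B−TP-A: 51a − 69b = 2;  TP-C−TP-A: 6a − 55b = −6.
Solving gives a = 0.21916, b = 0.13300.
Gradient magnitude |∇z| = √(a² + b²) = √(0.04803 + 0.01769) = 0.25635.
True dip = arctan(0.25635) = 14.38°, dipping toward WSW (azimuth ≈ 239°).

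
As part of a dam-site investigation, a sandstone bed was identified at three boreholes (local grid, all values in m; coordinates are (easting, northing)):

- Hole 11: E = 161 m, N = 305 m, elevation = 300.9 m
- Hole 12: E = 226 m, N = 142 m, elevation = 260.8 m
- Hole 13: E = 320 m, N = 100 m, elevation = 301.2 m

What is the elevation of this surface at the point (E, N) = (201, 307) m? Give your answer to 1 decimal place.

328.2 m

Two edge vectors: Hole 11→Hole 12 = (65, -163, -40.1), Hole 11→Hole 13 = (159, -205, 0.3).
Normal n = (Hole 11→Hole 12) × (Hole 11→Hole 13) = (-8269.4, -6395.4, 12592).
So ∂z/∂E = −n_x/n_z = 0.65672 and ∂z/∂N = −n_y/n_z = 0.50789.
Intercept c from Hole 11: 300.9 − 105.73 − 154.91 = 40.26.
At (201, 307): z = 132.0 + 155.9 + 40.26 = 328.2 m.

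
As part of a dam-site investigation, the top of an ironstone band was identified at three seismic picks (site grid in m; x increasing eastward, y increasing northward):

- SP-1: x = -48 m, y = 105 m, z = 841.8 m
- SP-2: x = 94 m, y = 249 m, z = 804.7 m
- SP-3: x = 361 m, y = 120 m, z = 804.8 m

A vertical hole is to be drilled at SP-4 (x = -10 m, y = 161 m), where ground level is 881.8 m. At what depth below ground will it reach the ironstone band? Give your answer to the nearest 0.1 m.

53.0 m

Let the plane be z = a·x + b·y + c.
SP-2−SP-1: 142a + 144b = −37.1;  SP-3−SP-1: 409a + 15b = −37.
Solving gives a = −0.08406, b = −0.17475.
Then c = 841.8 − a·-48 − b·105 = 856.11.
At (-10, 161): z_contact = 0.84 − 28.13 + 856.11 = 828.82 m.
Depth below ground = 881.8 − 828.82 = 53.0 m.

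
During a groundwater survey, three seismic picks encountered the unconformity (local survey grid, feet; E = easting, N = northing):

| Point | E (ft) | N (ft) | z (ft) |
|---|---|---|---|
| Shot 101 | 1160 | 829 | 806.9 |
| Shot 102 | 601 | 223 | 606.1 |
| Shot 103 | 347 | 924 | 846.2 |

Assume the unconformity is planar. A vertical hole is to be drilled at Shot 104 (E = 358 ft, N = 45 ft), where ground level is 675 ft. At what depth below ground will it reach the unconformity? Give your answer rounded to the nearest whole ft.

127 ft

Two edge vectors: Shot 101→Shot 102 = (-559, -606, -200.8), Shot 101→Shot 103 = (-813, 95, 39.3).
Normal n = (Shot 101→Shot 102) × (Shot 101→Shot 103) = (-4739.8, 185219.1, -545783).
So ∂z/∂E = −n_x/n_z = −0.00868 and ∂z/∂N = −n_y/n_z = 0.33936.
Intercept c from Shot 101: 806.9 + 10.07 − 281.33 = 535.64.
At (358, 45): z_contact = −3.1 + 15.3 + 535.64 = 547.8 ft.
Depth below ground = 675 − 547.8 = 127 ft.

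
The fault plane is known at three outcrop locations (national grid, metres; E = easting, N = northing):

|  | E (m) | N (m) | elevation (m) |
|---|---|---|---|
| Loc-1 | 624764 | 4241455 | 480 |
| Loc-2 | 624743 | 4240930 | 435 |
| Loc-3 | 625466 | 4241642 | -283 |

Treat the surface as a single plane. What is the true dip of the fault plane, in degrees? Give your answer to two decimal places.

Let the plane be z = a·E + b·N + c.
Loc-2−Loc-1: −21a − 525b = −45;  Loc-3−Loc-1: 702a + 187b = −763.
Solving gives a = −1.12168, b = 0.13058.
Gradient magnitude |∇z| = √(a² + b²) = √(1.25816 + 0.01705) = 1.12925.
True dip = arctan(1.12925) = 48.47°, dipping toward E (azimuth ≈ 097°).

48.47°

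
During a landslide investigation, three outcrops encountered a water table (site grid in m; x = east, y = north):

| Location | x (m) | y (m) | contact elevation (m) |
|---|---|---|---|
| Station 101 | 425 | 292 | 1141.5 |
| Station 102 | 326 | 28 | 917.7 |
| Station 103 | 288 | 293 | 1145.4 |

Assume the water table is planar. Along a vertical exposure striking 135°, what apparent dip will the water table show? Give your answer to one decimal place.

Two edge vectors: Station 101→Station 102 = (-99, -264, -223.8), Station 101→Station 103 = (-137, 1, 3.9).
Normal n = (Station 101→Station 102) × (Station 101→Station 103) = (-805.8, 31046.7, -36267).
So ∂z/∂x = −n_x/n_z = −0.02222 and ∂z/∂y = −n_y/n_z = 0.85606.
Unit vector along 135° is (sin 135°, cos 135°) = (0.7071, -0.7071).
Slope in that direction = a·(0.7071) + b·(-0.7071) = −0.62104.
Apparent dip = arctan|0.62104| = 31.8° (true dip is 40.6°, so apparent ≤ true as expected).

31.8°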